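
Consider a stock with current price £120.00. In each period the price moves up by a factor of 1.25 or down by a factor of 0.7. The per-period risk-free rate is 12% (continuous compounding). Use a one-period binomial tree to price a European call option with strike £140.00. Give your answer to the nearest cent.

£6.89

Risk-neutral probability p = (e^0.12 − 0.7)/(1.25 − 0.7) = 0.4275/0.5500 = 0.7773
Terminal stock prices: S_u = 150, S_d = 84
Terminal payoffs (S − K): max(10, 0) = 10, max(-56, 0) = 0
Node 0 (S = 120): V_0 = e^(−0.12)·[0.7773·10.0000 + 0.2227·0.0000] = 6.8937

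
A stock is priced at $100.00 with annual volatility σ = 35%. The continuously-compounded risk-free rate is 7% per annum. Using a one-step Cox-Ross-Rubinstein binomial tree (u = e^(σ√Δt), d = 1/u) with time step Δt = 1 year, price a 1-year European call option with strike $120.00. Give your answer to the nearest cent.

CRR parameters: u = e^(σ√Δt) = e^(0.35·√1) = 1.4191, d = 1/u = 0.7047
Per-period rate: rΔt = 0.07·1 = 0.07, so R = e^0.07 = 1.0725
Risk-neutral probability p = (e^0.07 − 0.7047)/(1.4191 − 0.7047) = 0.3678/0.7144 = 0.5149
Terminal stock prices: S_u = 141.9, S_d = 70.47
Terminal payoffs (S − K): max(21.91, 0) = 21.91, max(-49.53, 0) = 0
Node 0 (S = 100): V_0 = e^(−0.07)·[0.5149·21.9068 + 0.4851·0.0000] = 10.5168

$10.52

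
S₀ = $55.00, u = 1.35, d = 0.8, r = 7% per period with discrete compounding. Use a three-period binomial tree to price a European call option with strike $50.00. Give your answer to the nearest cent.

$17.31

Risk-neutral probability p = (1 + 0.07 − 0.8)/(1.35 − 0.8) = 0.2700/0.5500 = 0.4909
Terminal stock prices: S_uuu = 135.3, S_uud = 80.19, S_udd = 47.52, S_ddd = 28.16
Terminal payoffs (S − K): max(85.32, 0) = 85.32, max(30.19, 0) = 30.19, max(-2.48, 0) = 0, max(-21.84, 0) = 0
Node uu (S = 100.2): V_uu = 1/1.07·[0.4909·85.3206 + 0.5091·30.1900] = 53.5085
Node ud (S = 59.4): V_ud = 1/1.07·[0.4909·30.1900 + 0.5091·0.0000] = 13.8510
Node dd (S = 35.2): V_dd = 1/1.07·[0.4909·0.0000 + 0.5091·0.0000] = 0.0000
Node u (S = 74.25): V_u = 1/1.07·[0.4909·53.5085 + 0.5091·13.8510] = 31.1395
Node d (S = 44): V_d = 1/1.07·[0.4909·13.8510 + 0.5091·0.0000] = 6.3547
Node 0 (S = 55): V_0 = 1/1.07·[0.4909·31.1395 + 0.5091·6.3547] = 17.3101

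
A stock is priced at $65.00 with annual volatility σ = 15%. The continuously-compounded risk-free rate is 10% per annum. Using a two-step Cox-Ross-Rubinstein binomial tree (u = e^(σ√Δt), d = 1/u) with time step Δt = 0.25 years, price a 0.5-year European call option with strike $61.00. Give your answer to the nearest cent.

CRR parameters: u = e^(σ√Δt) = e^(0.15·√0.25) = 1.0779, d = 1/u = 0.9277
Per-period rate: rΔt = 0.1·0.25 = 0.025, so R = e^0.025 = 1.0253
Risk-neutral probability p = (e^0.025 − 0.9277)/(1.0779 − 0.9277) = 0.0976/0.1501 = 0.6499
Terminal stock prices: S_uu = 75.52, S_ud = 65, S_dd = 55.95
Terminal payoffs (S − K): max(14.52, 0) = 14.52, max(4, 0) = 4, max(-5.054, 0) = 0
Node u (S = 70.06): V_u = e^(−0.025)·[0.6499·14.5192 + 0.3501·4.0000] = 10.5686
Node d (S = 60.3): V_d = e^(−0.025)·[0.6499·4.0000 + 0.3501·0.0000] = 2.5353
Node 0 (S = 65): V_0 = e^(−0.025)·[0.6499·10.5686 + 0.3501·2.5353] = 7.5644

$7.56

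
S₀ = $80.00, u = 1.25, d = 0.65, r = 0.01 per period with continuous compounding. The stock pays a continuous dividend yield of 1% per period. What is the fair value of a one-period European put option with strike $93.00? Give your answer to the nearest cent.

$16.91

Per-period risk-free factor R = e^0.01 = 1.0101; dividend-adjusted growth = e^(0.01−0.01) = 1.0000.
Risk-neutral probability p = (1.0000 − 0.65)/(1.25 − 0.65) = 0.3500/0.6000 = 0.5833
Terminal stock prices: S_u = 100, S_d = 52
Terminal payoffs (K − S): max(-7, 0) = 0, max(41, 0) = 41
Node 0 (S = 80): V_0 = e^(−0.01)·[0.5833·0.0000 + 0.4167·41.0000] = 16.9134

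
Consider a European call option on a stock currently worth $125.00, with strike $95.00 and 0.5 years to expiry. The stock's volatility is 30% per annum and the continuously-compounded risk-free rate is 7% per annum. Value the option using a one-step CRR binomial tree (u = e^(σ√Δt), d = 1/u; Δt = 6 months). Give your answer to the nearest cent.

CRR parameters: u = e^(σ√Δt) = e^(0.3·√0.5) = 1.2363, d = 1/u = 0.8089
Per-period rate: rΔt = 0.07·0.5 = 0.035, so R = e^0.035 = 1.0356
Risk-neutral probability p = (e^0.035 − 0.8089)/(1.2363 − 0.8089) = 0.2268/0.4275 = 0.5305
Terminal stock prices: S_u = 154.5, S_d = 101.1
Terminal payoffs (S − K): max(59.54, 0) = 59.54, max(6.107, 0) = 6.107
Node 0 (S = 125): V_0 = e^(−0.035)·[0.5305·59.5389 + 0.4695·6.1072] = 33.2675

$33.27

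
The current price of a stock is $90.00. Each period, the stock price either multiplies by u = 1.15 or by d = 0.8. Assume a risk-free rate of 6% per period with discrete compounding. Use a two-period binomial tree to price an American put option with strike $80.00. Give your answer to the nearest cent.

$1.94

Risk-neutral probability p = (1 + 0.06 − 0.8)/(1.15 − 0.8) = 0.2600/0.3500 = 0.7429
Terminal stock prices: S_uu = 119, S_ud = 82.8, S_dd = 57.6
Terminal payoffs (K − S): max(-39.02, 0) = 0, max(-2.8, 0) = 0, max(22.4, 0) = 22.4
Node u (S = 103.5): continuation = 1/1.06·[0.7429·0.0000 + 0.2571·0.0000] = 0.0000; exercise value = 0.0000 ≤ continuation, so V_u = 0.0000
Node d (S = 72): continuation = 1/1.06·[0.7429·0.0000 + 0.2571·22.4000] = 5.4340; exercise value = 8.0000 > continuation, so V_d = 8.0000 (exercise)
Node 0 (S = 90): continuation = 1/1.06·[0.7429·0.0000 + 0.2571·8.0000] = 1.9407; exercise value = 0.0000 ≤ continuation, so V_0 = 1.9407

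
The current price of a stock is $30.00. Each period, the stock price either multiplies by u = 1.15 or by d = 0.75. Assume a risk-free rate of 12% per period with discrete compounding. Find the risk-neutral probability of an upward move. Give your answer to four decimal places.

p = 0.9250

Risk-neutral probability p = (1 + 0.12 − 0.75)/(1.15 − 0.75) = 0.3700/0.4000 = 0.9250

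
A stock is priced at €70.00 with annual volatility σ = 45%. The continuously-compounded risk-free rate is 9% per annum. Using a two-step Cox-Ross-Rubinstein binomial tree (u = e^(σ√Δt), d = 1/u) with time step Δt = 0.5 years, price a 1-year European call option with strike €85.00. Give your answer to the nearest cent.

€10.47

CRR parameters: u = e^(σ√Δt) = e^(0.45·√0.5) = 1.3746, d = 1/u = 0.7275
Per-period rate: rΔt = 0.09·0.5 = 0.045, so R = e^0.045 = 1.0460
Risk-neutral probability p = (e^0.045 − 0.7275)/(1.3746 − 0.7275) = 0.3186/0.6472 = 0.4922
Terminal stock prices: S_uu = 132.3, S_ud = 70, S_dd = 37.04
Terminal payoffs (S − K): max(47.28, 0) = 47.28, max(-15, 0) = 0, max(-47.96, 0) = 0
Node u (S = 96.23): V_u = e^(−0.045)·[0.4922·47.2761 + 0.5078·0.0000] = 22.2469
Node d (S = 50.92): V_d = e^(−0.045)·[0.4922·0.0000 + 0.5078·0.0000] = 0.0000
Node 0 (S = 70): V_0 = e^(−0.045)·[0.4922·22.2469 + 0.5078·0.0000] = 10.4689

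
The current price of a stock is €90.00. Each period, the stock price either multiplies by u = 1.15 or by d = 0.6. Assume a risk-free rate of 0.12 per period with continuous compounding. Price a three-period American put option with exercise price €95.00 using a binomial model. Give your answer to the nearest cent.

€5.00

Risk-neutral probability p = (e^0.12 − 0.6)/(1.15 − 0.6) = 0.5275/0.5500 = 0.9591
Terminal stock prices: S_uuu = 136.9, S_uud = 71.41, S_udd = 37.26, S_ddd = 19.44
Terminal payoffs (K − S): max(-41.88, 0) = 0, max(23.59, 0) = 23.59, max(57.74, 0) = 57.74, max(75.56, 0) = 75.56
Node uu (S = 119): continuation = e^(−0.12)·[0.9591·0.0000 + 0.0409·23.5850] = 0.8559; exercise value = 0.0000 ≤ continuation, so V_uu = 0.8559
Node ud (S = 62.1): continuation = e^(−0.12)·[0.9591·23.5850 + 0.0409·57.7400] = 22.1574; exercise value = 32.9000 > continuation, so V_ud = 32.9000 (exercise)
Node dd (S = 32.4): continuation = e^(−0.12)·[0.9591·57.7400 + 0.0409·75.5600] = 51.8574; exercise value = 62.6000 > continuation, so V_dd = 62.6000 (exercise)
Node u (S = 103.5): continuation = e^(−0.12)·[0.9591·0.8559 + 0.0409·32.9000] = 1.9219; exercise value = 0.0000 ≤ continuation, so V_u = 1.9219
Node d (S = 54): continuation = e^(−0.12)·[0.9591·32.9000 + 0.0409·62.6000] = 30.2574; exercise value = 41.0000 > continuation, so V_d = 41.0000 (exercise)
Node 0 (S = 90): continuation = e^(−0.12)·[0.9591·1.9219 + 0.0409·41.0000] = 3.1226; exercise value = 5.0000 > continuation, so V_0 = 5.0000 (exercise)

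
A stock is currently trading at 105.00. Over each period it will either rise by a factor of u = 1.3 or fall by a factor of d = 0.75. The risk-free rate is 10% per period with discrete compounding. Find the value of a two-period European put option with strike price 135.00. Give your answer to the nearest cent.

Risk-neutral probability p = (1 + 0.1 − 0.75)/(1.3 − 0.75) = 0.3500/0.5500 = 0.6364
Terminal stock prices: S_uu = 177.5, S_ud = 102.4, S_dd = 59.06
Terminal payoffs (K − S): max(-42.45, 0) = 0, max(32.62, 0) = 32.62, max(75.94, 0) = 75.94
Node u (S = 136.5): V_u = 1/1.1·[0.6364·0.0000 + 0.3636·32.6250] = 10.7851
Node d (S = 78.75): V_d = 1/1.1·[0.6364·32.6250 + 0.3636·75.9375] = 43.9773
Node 0 (S = 105): V_0 = 1/1.1·[0.6364·10.7851 + 0.3636·43.9773] = 20.7773

20.78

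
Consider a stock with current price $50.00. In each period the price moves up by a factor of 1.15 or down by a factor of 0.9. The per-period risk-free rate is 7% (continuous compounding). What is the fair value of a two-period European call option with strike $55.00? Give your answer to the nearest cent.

$4.61

Risk-neutral probability p = (e^0.07 − 0.9)/(1.15 − 0.9) = 0.1725/0.2500 = 0.6900
Terminal stock prices: S_uu = 66.12, S_ud = 51.75, S_dd = 40.5
Terminal payoffs (S − K): max(11.12, 0) = 11.12, max(-3.25, 0) = 0, max(-14.5, 0) = 0
Node u (S = 57.5): V_u = e^(−0.07)·[0.6900·11.1250 + 0.3100·0.0000] = 7.1576
Node d (S = 45): V_d = e^(−0.07)·[0.6900·0.0000 + 0.3100·0.0000] = 0.0000
Node 0 (S = 50): V_0 = e^(−0.07)·[0.6900·7.1576 + 0.3100·0.0000] = 4.6051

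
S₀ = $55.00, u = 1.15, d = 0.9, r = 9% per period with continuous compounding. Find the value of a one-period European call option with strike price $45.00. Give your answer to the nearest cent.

$13.87

Risk-neutral probability p = (e^0.09 − 0.9)/(1.15 − 0.9) = 0.1942/0.2500 = 0.7767
Terminal stock prices: S_u = 63.25, S_d = 49.5
Terminal payoffs (S − K): max(18.25, 0) = 18.25, max(4.5, 0) = 4.5
Node 0 (S = 55): V_0 = e^(−0.09)·[0.7767·18.2500 + 0.2233·4.5000] = 13.8731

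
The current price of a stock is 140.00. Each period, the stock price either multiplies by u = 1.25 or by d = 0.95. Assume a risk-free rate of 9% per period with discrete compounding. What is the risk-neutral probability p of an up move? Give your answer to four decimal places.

Risk-neutral probability p = (1 + 0.09 − 0.95)/(1.25 − 0.95) = 0.1400/0.3000 = 0.4667

p = 0.4667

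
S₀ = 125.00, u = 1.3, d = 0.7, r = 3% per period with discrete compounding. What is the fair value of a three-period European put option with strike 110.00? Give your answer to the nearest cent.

Risk-neutral probability p = (1 + 0.03 − 0.7)/(1.3 − 0.7) = 0.3300/0.6000 = 0.5500
Terminal stock prices: S_uuu = 274.6, S_uud = 147.9, S_udd = 79.62, S_ddd = 42.87
Terminal payoffs (K − S): max(-164.6, 0) = 0, max(-37.88, 0) = 0, max(30.38, 0) = 30.38, max(67.12, 0) = 67.12
Node uu (S = 211.3): V_uu = 1/1.03·[0.5500·0.0000 + 0.4500·0.0000] = 0.0000
Node ud (S = 113.7): V_ud = 1/1.03·[0.5500·0.0000 + 0.4500·30.3750] = 13.2706
Node dd (S = 61.25): V_dd = 1/1.03·[0.5500·30.3750 + 0.4500·67.1250] = 45.5461
Node u (S = 162.5): V_u = 1/1.03·[0.5500·0.0000 + 0.4500·13.2706] = 5.7978
Node d (S = 87.5): V_d = 1/1.03·[0.5500·13.2706 + 0.4500·45.5461] = 26.9850
Node 0 (S = 125): V_0 = 1/1.03·[0.5500·5.7978 + 0.4500·26.9850] = 14.8855

14.89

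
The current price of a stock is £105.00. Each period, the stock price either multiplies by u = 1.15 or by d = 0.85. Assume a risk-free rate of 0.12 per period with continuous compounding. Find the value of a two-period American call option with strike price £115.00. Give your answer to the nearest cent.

Risk-neutral probability p = (e^0.12 − 0.85)/(1.15 − 0.85) = 0.2775/0.3000 = 0.9250
Terminal stock prices: S_uu = 138.9, S_ud = 102.6, S_dd = 75.86
Terminal payoffs (S − K): max(23.86, 0) = 23.86, max(-12.36, 0) = 0, max(-39.14, 0) = 0
Node u (S = 120.7): continuation = e^(−0.12)·[0.9250·23.8625 + 0.0750·0.0000] = 19.5766; exercise value = 5.7500 ≤ continuation, so V_u = 19.5766
Node d (S = 89.25): continuation = e^(−0.12)·[0.9250·0.0000 + 0.0750·0.0000] = 0.0000; exercise value = 0.0000 ≤ continuation, so V_d = 0.0000
Node 0 (S = 105): continuation = e^(−0.12)·[0.9250·19.5766 + 0.0750·0.0000] = 16.0605; exercise value = 0.0000 ≤ continuation, so V_0 = 16.0605

£16.06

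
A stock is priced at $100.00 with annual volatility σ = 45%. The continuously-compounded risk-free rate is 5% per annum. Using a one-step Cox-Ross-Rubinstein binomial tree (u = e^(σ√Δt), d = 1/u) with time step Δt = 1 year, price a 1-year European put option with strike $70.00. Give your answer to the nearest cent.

$3.30

CRR parameters: u = e^(σ√Δt) = e^(0.45·√1) = 1.5683, d = 1/u = 0.6376
Per-period rate: rΔt = 0.05·1 = 0.05, so R = e^0.05 = 1.0513
Risk-neutral probability p = (e^0.05 − 0.6376)/(1.5683 − 0.6376) = 0.4136/0.9307 = 0.4445
Terminal stock prices: S_u = 156.8, S_d = 63.76
Terminal payoffs (K − S): max(-86.83, 0) = 0, max(6.237, 0) = 6.237
Node 0 (S = 100): V_0 = e^(−0.05)·[0.4445·0.0000 + 0.5555·6.2372] = 3.2961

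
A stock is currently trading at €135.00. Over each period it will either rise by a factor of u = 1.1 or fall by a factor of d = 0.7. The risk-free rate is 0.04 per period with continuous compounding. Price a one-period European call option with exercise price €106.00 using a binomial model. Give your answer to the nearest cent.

Risk-neutral probability p = (e^0.04 − 0.7)/(1.1 − 0.7) = 0.3408/0.4000 = 0.8520
Terminal stock prices: S_u = 148.5, S_d = 94.5
Terminal payoffs (S − K): max(42.5, 0) = 42.5, max(-11.5, 0) = 0
Node 0 (S = 135): V_0 = e^(−0.04)·[0.8520·42.5000 + 0.1480·0.0000] = 34.7913

€34.79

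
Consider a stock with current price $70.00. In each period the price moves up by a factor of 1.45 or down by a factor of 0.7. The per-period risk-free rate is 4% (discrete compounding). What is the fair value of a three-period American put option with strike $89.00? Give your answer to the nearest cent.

Risk-neutral probability p = (1 + 0.04 − 0.7)/(1.45 − 0.7) = 0.3400/0.7500 = 0.4533
Terminal stock prices: S_uuu = 213.4, S_uud = 103, S_udd = 49.73, S_ddd = 24.01
Terminal payoffs (K − S): max(-124.4, 0) = 0, max(-14.02, 0) = 0, max(39.27, 0) = 39.27, max(64.99, 0) = 64.99
Node uu (S = 147.2): continuation = 1/1.04·[0.4533·0.0000 + 0.5467·0.0000] = 0.0000; exercise value = 0.0000 ≤ continuation, so V_uu = 0.0000
Node ud (S = 71.05): continuation = 1/1.04·[0.4533·0.0000 + 0.5467·39.2650] = 20.6393; exercise value = 17.9500 ≤ continuation, so V_ud = 20.6393
Node dd (S = 34.3): continuation = 1/1.04·[0.4533·39.2650 + 0.5467·64.9900] = 51.2769; exercise value = 54.7000 > continuation, so V_dd = 54.7000 (exercise)
Node u (S = 101.5): continuation = 1/1.04·[0.4533·0.0000 + 0.5467·20.6393] = 10.8489; exercise value = 0.0000 ≤ continuation, so V_u = 10.8489
Node d (S = 49): continuation = 1/1.04·[0.4533·20.6393 + 0.5467·54.7000] = 37.7492; exercise value = 40.0000 > continuation, so V_d = 40.0000 (exercise)
Node 0 (S = 70): continuation = 1/1.04·[0.4533·10.8489 + 0.5467·40.0000] = 25.7546; exercise value = 19.0000 ≤ continuation, so V_0 = 25.7546

$25.75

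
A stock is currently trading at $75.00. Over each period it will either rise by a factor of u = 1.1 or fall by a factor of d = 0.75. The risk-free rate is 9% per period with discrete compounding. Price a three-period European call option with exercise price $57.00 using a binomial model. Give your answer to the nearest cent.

Risk-neutral probability p = (1 + 0.09 − 0.75)/(1.1 − 0.75) = 0.3400/0.3500 = 0.9714
Terminal stock prices: S_uuu = 99.83, S_uud = 68.06, S_udd = 46.41, S_ddd = 31.64
Terminal payoffs (S − K): max(42.83, 0) = 42.83, max(11.06, 0) = 11.06, max(-10.59, 0) = 0, max(-25.36, 0) = 0
Node uu (S = 90.75): V_uu = 1/1.09·[0.9714·42.8250 + 0.0286·11.0625] = 38.4564
Node ud (S = 61.88): V_ud = 1/1.09·[0.9714·11.0625 + 0.0286·0.0000] = 9.8591
Node dd (S = 42.19): V_dd = 1/1.09·[0.9714·0.0000 + 0.0286·0.0000] = 0.0000
Node u (S = 82.5): V_u = 1/1.09·[0.9714·38.4564 + 0.0286·9.8591] = 34.5315
Node d (S = 56.25): V_d = 1/1.09·[0.9714·9.8591 + 0.0286·0.0000] = 8.7866
Node 0 (S = 75): V_0 = 1/1.09·[0.9714·34.5315 + 0.0286·8.7866] = 31.0055

$31.01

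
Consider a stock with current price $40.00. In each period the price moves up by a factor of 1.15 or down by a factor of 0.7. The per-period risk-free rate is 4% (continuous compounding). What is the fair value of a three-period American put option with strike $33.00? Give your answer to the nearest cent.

$1.58

Risk-neutral probability p = (e^0.04 − 0.7)/(1.15 − 0.7) = 0.3408/0.4500 = 0.7574
Terminal stock prices: S_uuu = 60.83, S_uud = 37.03, S_udd = 22.54, S_ddd = 13.72
Terminal payoffs (K − S): max(-27.83, 0) = 0, max(-4.03, 0) = 0, max(10.46, 0) = 10.46, max(19.28, 0) = 19.28
Node uu (S = 52.9): continuation = e^(−0.04)·[0.7574·0.0000 + 0.2426·0.0000] = 0.0000; exercise value = 0.0000 ≤ continuation, so V_uu = 0.0000
Node ud (S = 32.2): continuation = e^(−0.04)·[0.7574·0.0000 + 0.2426·10.4600] = 2.4385; exercise value = 0.8000 ≤ continuation, so V_ud = 2.4385
Node dd (S = 19.6): continuation = e^(−0.04)·[0.7574·10.4600 + 0.2426·19.2800] = 12.1061; exercise value = 13.4000 > continuation, so V_dd = 13.4000 (exercise)
Node u (S = 46): continuation = e^(−0.04)·[0.7574·0.0000 + 0.2426·2.4385] = 0.5685; exercise value = 0.0000 ≤ continuation, so V_u = 0.5685
Node d (S = 28): continuation = e^(−0.04)·[0.7574·2.4385 + 0.2426·13.4000] = 4.8983; exercise value = 5.0000 > continuation, so V_d = 5.0000 (exercise)
Node 0 (S = 40): continuation = e^(−0.04)·[0.7574·0.5685 + 0.2426·5.0000] = 1.5793; exercise value = 0.0000 ≤ continuation, so V_0 = 1.5793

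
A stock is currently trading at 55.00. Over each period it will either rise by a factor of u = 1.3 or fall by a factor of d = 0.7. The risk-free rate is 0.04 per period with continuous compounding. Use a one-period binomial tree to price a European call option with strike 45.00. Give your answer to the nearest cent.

Risk-neutral probability p = (e^0.04 − 0.7)/(1.3 − 0.7) = 0.3408/0.6000 = 0.5680
Terminal stock prices: S_u = 71.5, S_d = 38.5
Terminal payoffs (S − K): max(26.5, 0) = 26.5, max(-6.5, 0) = 0
Node 0 (S = 55): V_0 = e^(−0.04)·[0.5680·26.5000 + 0.4320·0.0000] = 14.4623

14.46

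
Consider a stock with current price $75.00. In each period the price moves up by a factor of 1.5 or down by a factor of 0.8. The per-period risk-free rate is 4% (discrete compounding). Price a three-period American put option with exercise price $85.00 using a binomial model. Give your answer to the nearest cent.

Risk-neutral probability p = (1 + 0.04 − 0.8)/(1.5 − 0.8) = 0.2400/0.7000 = 0.3429
Terminal stock prices: S_uuu = 253.1, S_uud = 135, S_udd = 72, S_ddd = 38.4
Terminal payoffs (K − S): max(-168.1, 0) = 0, max(-50, 0) = 0, max(13, 0) = 13, max(46.6, 0) = 46.6
Node uu (S = 168.8): continuation = 1/1.04·[0.3429·0.0000 + 0.6571·0.0000] = 0.0000; exercise value = 0.0000 ≤ continuation, so V_uu = 0.0000
Node ud (S = 90): continuation = 1/1.04·[0.3429·0.0000 + 0.6571·13.0000] = 8.2143; exercise value = 0.0000 ≤ continuation, so V_ud = 8.2143
Node dd (S = 48): continuation = 1/1.04·[0.3429·13.0000 + 0.6571·46.6000] = 33.7308; exercise value = 37.0000 > continuation, so V_dd = 37.0000 (exercise)
Node u (S = 112.5): continuation = 1/1.04·[0.3429·0.0000 + 0.6571·8.2143] = 5.1903; exercise value = 0.0000 ≤ continuation, so V_u = 5.1903
Node d (S = 60): continuation = 1/1.04·[0.3429·8.2143 + 0.6571·37.0000] = 26.0871; exercise value = 25.0000 ≤ continuation, so V_d = 26.0871
Node 0 (S = 75): continuation = 1/1.04·[0.3429·5.1903 + 0.6571·26.0871] = 18.1947; exercise value = 10.0000 ≤ continuation, so V_0 = 18.1947

$18.19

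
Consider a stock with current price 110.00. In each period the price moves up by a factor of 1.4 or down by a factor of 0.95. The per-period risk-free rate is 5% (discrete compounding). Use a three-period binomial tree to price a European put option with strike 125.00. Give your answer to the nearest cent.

12.47

Risk-neutral probability p = (1 + 0.05 − 0.95)/(1.4 − 0.95) = 0.1000/0.4500 = 0.2222
Terminal stock prices: S_uuu = 301.8, S_uud = 204.8, S_udd = 139, S_ddd = 94.31
Terminal payoffs (K − S): max(-176.8, 0) = 0, max(-79.82, 0) = 0, max(-13.98, 0) = 0, max(30.69, 0) = 30.69
Node uu (S = 215.6): V_uu = 1/1.05·[0.2222·0.0000 + 0.7778·0.0000] = 0.0000
Node ud (S = 146.3): V_ud = 1/1.05·[0.2222·0.0000 + 0.7778·0.0000] = 0.0000
Node dd (S = 99.27): V_dd = 1/1.05·[0.2222·0.0000 + 0.7778·30.6888] = 22.7324
Node u (S = 154): V_u = 1/1.05·[0.2222·0.0000 + 0.7778·0.0000] = 0.0000
Node d (S = 104.5): V_d = 1/1.05·[0.2222·0.0000 + 0.7778·22.7324] = 16.8388
Node 0 (S = 110): V_0 = 1/1.05·[0.2222·0.0000 + 0.7778·16.8388] = 12.4732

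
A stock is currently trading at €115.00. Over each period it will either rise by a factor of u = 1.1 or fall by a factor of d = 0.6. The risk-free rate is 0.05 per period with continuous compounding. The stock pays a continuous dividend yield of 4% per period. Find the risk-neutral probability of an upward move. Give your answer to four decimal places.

p = 0.8201

Per-period risk-free factor R = e^0.05 = 1.0513; dividend-adjusted growth = e^(0.05−0.04) = 1.0101.
Risk-neutral probability p = (1.0101 − 0.6)/(1.1 − 0.6) = 0.4101/0.5000 = 0.8201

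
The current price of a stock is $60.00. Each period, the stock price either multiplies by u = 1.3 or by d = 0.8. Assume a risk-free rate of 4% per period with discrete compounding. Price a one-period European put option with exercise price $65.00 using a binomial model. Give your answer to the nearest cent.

$8.50

Risk-neutral probability p = (1 + 0.04 − 0.8)/(1.3 − 0.8) = 0.2400/0.5000 = 0.4800
Terminal stock prices: S_u = 78, S_d = 48
Terminal payoffs (K − S): max(-13, 0) = 0, max(17, 0) = 17
Node 0 (S = 60): V_0 = 1/1.04·[0.4800·0.0000 + 0.5200·17.0000] = 8.5000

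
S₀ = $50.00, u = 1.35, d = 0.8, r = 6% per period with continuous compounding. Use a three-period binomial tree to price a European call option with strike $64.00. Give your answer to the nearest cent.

$7.97

Risk-neutral probability p = (e^0.06 − 0.8)/(1.35 − 0.8) = 0.2618/0.5500 = 0.4761
Terminal stock prices: S_uuu = 123, S_uud = 72.9, S_udd = 43.2, S_ddd = 25.6
Terminal payoffs (S − K): max(59.02, 0) = 59.02, max(8.9, 0) = 8.9, max(-20.8, 0) = 0, max(-38.4, 0) = 0
Node uu (S = 91.13): V_uu = e^(−0.06)·[0.4761·59.0188 + 0.5239·8.9000] = 30.8521
Node ud (S = 54): V_ud = e^(−0.06)·[0.4761·8.9000 + 0.5239·0.0000] = 3.9902
Node dd (S = 32): V_dd = e^(−0.06)·[0.4761·0.0000 + 0.5239·0.0000] = 0.0000
Node u (S = 67.5): V_u = e^(−0.06)·[0.4761·30.8521 + 0.5239·3.9902] = 15.8012
Node d (S = 40): V_d = e^(−0.06)·[0.4761·3.9902 + 0.5239·0.0000] = 1.7890
Node 0 (S = 50): V_0 = e^(−0.06)·[0.4761·15.8012 + 0.5239·1.7890] = 7.9671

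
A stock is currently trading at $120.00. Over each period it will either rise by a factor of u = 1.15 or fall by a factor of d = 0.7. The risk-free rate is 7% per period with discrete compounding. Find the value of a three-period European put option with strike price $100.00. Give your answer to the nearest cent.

$2.33

Risk-neutral probability p = (1 + 0.07 − 0.7)/(1.15 − 0.7) = 0.3700/0.4500 = 0.8222
Terminal stock prices: S_uuu = 182.5, S_uud = 111.1, S_udd = 67.62, S_ddd = 41.16
Terminal payoffs (K − S): max(-82.5, 0) = 0, max(-11.09, 0) = 0, max(32.38, 0) = 32.38, max(58.84, 0) = 58.84
Node uu (S = 158.7): V_uu = 1/1.07·[0.8222·0.0000 + 0.1778·0.0000] = 0.0000
Node ud (S = 96.6): V_ud = 1/1.07·[0.8222·0.0000 + 0.1778·32.3800] = 5.3799
Node dd (S = 58.8): V_dd = 1/1.07·[0.8222·32.3800 + 0.1778·58.8400] = 34.6579
Node u (S = 138): V_u = 1/1.07·[0.8222·0.0000 + 0.1778·5.3799] = 0.8938
Node d (S = 84): V_d = 1/1.07·[0.8222·5.3799 + 0.1778·34.6579] = 9.8924
Node 0 (S = 120): V_0 = 1/1.07·[0.8222·0.8938 + 0.1778·9.8924] = 2.3305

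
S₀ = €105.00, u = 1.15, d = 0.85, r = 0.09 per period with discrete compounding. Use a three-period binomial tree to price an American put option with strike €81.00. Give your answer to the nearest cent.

€0.17

Risk-neutral probability p = (1 + 0.09 − 0.85)/(1.15 − 0.85) = 0.2400/0.3000 = 0.8000
Terminal stock prices: S_uuu = 159.7, S_uud = 118, S_udd = 87.24, S_ddd = 64.48
Terminal payoffs (K − S): max(-78.69, 0) = 0, max(-37.03, 0) = 0, max(-6.242, 0) = 0, max(16.52, 0) = 16.52
Node uu (S = 138.9): continuation = 1/1.09·[0.8000·0.0000 + 0.2000·0.0000] = 0.0000; exercise value = 0.0000 ≤ continuation, so V_uu = 0.0000
Node ud (S = 102.6): continuation = 1/1.09·[0.8000·0.0000 + 0.2000·0.0000] = 0.0000; exercise value = 0.0000 ≤ continuation, so V_ud = 0.0000
Node dd (S = 75.86): continuation = 1/1.09·[0.8000·0.0000 + 0.2000·16.5169] = 3.0306; exercise value = 5.1375 > continuation, so V_dd = 5.1375 (exercise)
Node u (S = 120.7): continuation = 1/1.09·[0.8000·0.0000 + 0.2000·0.0000] = 0.0000; exercise value = 0.0000 ≤ continuation, so V_u = 0.0000
Node d (S = 89.25): continuation = 1/1.09·[0.8000·0.0000 + 0.2000·5.1375] = 0.9427; exercise value = 0.0000 ≤ continuation, so V_d = 0.9427
Node 0 (S = 105): continuation = 1/1.09·[0.8000·0.0000 + 0.2000·0.9427] = 0.1730; exercise value = 0.0000 ≤ continuation, so V_0 = 0.1730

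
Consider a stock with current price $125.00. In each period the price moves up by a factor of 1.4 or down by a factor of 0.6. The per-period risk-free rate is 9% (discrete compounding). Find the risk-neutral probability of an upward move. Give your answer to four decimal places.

Risk-neutral probability p = (1 + 0.09 − 0.6)/(1.4 − 0.6) = 0.4900/0.8000 = 0.6125

p = 0.6125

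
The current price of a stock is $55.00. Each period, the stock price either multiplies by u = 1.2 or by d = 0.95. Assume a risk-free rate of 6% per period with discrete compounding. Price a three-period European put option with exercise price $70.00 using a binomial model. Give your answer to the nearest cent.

Risk-neutral probability p = (1 + 0.06 − 0.95)/(1.2 − 0.95) = 0.1100/0.2500 = 0.4400
Terminal stock prices: S_uuu = 95.04, S_uud = 75.24, S_udd = 59.56, S_ddd = 47.16
Terminal payoffs (K − S): max(-25.04, 0) = 0, max(-5.24, 0) = 0, max(10.44, 0) = 10.44, max(22.84, 0) = 22.84
Node uu (S = 79.2): V_uu = 1/1.06·[0.4400·0.0000 + 0.5600·0.0000] = 0.0000
Node ud (S = 62.7): V_ud = 1/1.06·[0.4400·0.0000 + 0.5600·10.4350] = 5.5128
Node dd (S = 49.64): V_dd = 1/1.06·[0.4400·10.4350 + 0.5600·22.8444] = 16.4002
Node u (S = 66): V_u = 1/1.06·[0.4400·0.0000 + 0.5600·5.5128] = 2.9124
Node d (S = 52.25): V_d = 1/1.06·[0.4400·5.5128 + 0.5600·16.4002] = 10.9526
Node 0 (S = 55): V_0 = 1/1.06·[0.4400·2.9124 + 0.5600·10.9526] = 6.9952

$7.00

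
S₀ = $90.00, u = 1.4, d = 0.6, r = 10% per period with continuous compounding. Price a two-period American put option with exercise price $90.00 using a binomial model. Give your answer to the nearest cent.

Risk-neutral probability p = (e^0.1 − 0.6)/(1.4 − 0.6) = 0.5052/0.8000 = 0.6315
Terminal stock prices: S_uu = 176.4, S_ud = 75.6, S_dd = 32.4
Terminal payoffs (K − S): max(-86.4, 0) = 0, max(14.4, 0) = 14.4, max(57.6, 0) = 57.6
Node u (S = 126): continuation = e^(−0.1)·[0.6315·0.0000 + 0.3685·14.4000] = 4.8019; exercise value = 0.0000 ≤ continuation, so V_u = 4.8019
Node d (S = 54): continuation = e^(−0.1)·[0.6315·14.4000 + 0.3685·57.6000] = 27.4354; exercise value = 36.0000 > continuation, so V_d = 36.0000 (exercise)
Node 0 (S = 90): continuation = e^(−0.1)·[0.6315·4.8019 + 0.3685·36.0000] = 14.7484; exercise value = 0.0000 ≤ continuation, so V_0 = 14.7484

$14.75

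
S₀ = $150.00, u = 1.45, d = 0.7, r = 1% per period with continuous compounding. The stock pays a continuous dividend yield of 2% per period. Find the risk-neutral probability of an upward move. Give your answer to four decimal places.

p = 0.3867

Per-period risk-free factor R = e^0.01 = 1.0101; dividend-adjusted growth = e^(0.01−0.02) = 0.9900.
Risk-neutral probability p = (0.9900 − 0.7)/(1.45 − 0.7) = 0.2900/0.7500 = 0.3867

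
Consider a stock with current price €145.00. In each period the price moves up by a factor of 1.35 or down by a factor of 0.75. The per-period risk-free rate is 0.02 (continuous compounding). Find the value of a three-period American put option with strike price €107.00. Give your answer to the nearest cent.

€7.38

Risk-neutral probability p = (e^0.02 − 0.75)/(1.35 − 0.75) = 0.2702/0.6000 = 0.4503
Terminal stock prices: S_uuu = 356.8, S_uud = 198.2, S_udd = 110.1, S_ddd = 61.17
Terminal payoffs (K − S): max(-249.8, 0) = 0, max(-91.2, 0) = 0, max(-3.109, 0) = 0, max(45.83, 0) = 45.83
Node uu (S = 264.3): continuation = e^(−0.02)·[0.4503·0.0000 + 0.5497·0.0000] = 0.0000; exercise value = 0.0000 ≤ continuation, so V_uu = 0.0000
Node ud (S = 146.8): continuation = e^(−0.02)·[0.4503·0.0000 + 0.5497·0.0000] = 0.0000; exercise value = 0.0000 ≤ continuation, so V_ud = 0.0000
Node dd (S = 81.56): continuation = e^(−0.02)·[0.4503·0.0000 + 0.5497·45.8281] = 24.6913; exercise value = 25.4375 > continuation, so V_dd = 25.4375 (exercise)
Node u (S = 195.8): continuation = e^(−0.02)·[0.4503·0.0000 + 0.5497·0.0000] = 0.0000; exercise value = 0.0000 ≤ continuation, so V_u = 0.0000
Node d (S = 108.8): continuation = e^(−0.02)·[0.4503·0.0000 + 0.5497·25.4375] = 13.7052; exercise value = 0.0000 ≤ continuation, so V_d = 13.7052
Node 0 (S = 145): continuation = e^(−0.02)·[0.4503·0.0000 + 0.5497·13.7052] = 7.3841; exercise value = 0.0000 ≤ continuation, so V_0 = 7.3841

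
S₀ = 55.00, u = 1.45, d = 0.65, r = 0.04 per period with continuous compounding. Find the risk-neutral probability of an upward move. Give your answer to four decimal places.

p = 0.4885

Risk-neutral probability p = (e^0.04 − 0.65)/(1.45 − 0.65) = 0.3908/0.8000 = 0.4885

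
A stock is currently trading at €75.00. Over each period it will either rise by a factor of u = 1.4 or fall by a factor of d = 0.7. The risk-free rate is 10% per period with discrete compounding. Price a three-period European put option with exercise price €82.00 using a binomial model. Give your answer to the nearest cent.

Risk-neutral probability p = (1 + 0.1 − 0.7)/(1.4 − 0.7) = 0.4000/0.7000 = 0.5714
Terminal stock prices: S_uuu = 205.8, S_uud = 102.9, S_udd = 51.45, S_ddd = 25.72
Terminal payoffs (K − S): max(-123.8, 0) = 0, max(-20.9, 0) = 0, max(30.55, 0) = 30.55, max(56.28, 0) = 56.28
Node uu (S = 147): V_uu = 1/1.1·[0.5714·0.0000 + 0.4286·0.0000] = 0.0000
Node ud (S = 73.5): V_ud = 1/1.1·[0.5714·0.0000 + 0.4286·30.5500] = 11.9026
Node dd (S = 36.75): V_dd = 1/1.1·[0.5714·30.5500 + 0.4286·56.2750] = 37.7955
Node u (S = 105): V_u = 1/1.1·[0.5714·0.0000 + 0.4286·11.9026] = 4.6374
Node d (S = 52.5): V_d = 1/1.1·[0.5714·11.9026 + 0.4286·37.7955] = 20.9087
Node 0 (S = 75): V_0 = 1/1.1·[0.5714·4.6374 + 0.4286·20.9087] = 10.5553

€10.56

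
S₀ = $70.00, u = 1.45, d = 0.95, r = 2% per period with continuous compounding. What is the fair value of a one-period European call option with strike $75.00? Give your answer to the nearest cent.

$3.65

Risk-neutral probability p = (e^0.02 − 0.95)/(1.45 − 0.95) = 0.0702/0.5000 = 0.1404
Terminal stock prices: S_u = 101.5, S_d = 66.5
Terminal payoffs (S − K): max(26.5, 0) = 26.5, max(-8.5, 0) = 0
Node 0 (S = 70): V_0 = e^(−0.02)·[0.1404·26.5000 + 0.8596·0.0000] = 3.6470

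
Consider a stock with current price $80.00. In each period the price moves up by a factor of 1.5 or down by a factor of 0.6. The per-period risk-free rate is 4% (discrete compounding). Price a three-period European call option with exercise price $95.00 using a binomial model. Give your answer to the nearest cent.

$22.41

Risk-neutral probability p = (1 + 0.04 − 0.6)/(1.5 − 0.6) = 0.4400/0.9000 = 0.4889
Terminal stock prices: S_uuu = 270, S_uud = 108, S_udd = 43.2, S_ddd = 17.28
Terminal payoffs (S − K): max(175, 0) = 175, max(13, 0) = 13, max(-51.8, 0) = 0, max(-77.72, 0) = 0
Node uu (S = 180): V_uu = 1/1.04·[0.4889·175.0000 + 0.5111·13.0000] = 88.6538
Node ud (S = 72): V_ud = 1/1.04·[0.4889·13.0000 + 0.5111·0.0000] = 6.1111
Node dd (S = 28.8): V_dd = 1/1.04·[0.4889·0.0000 + 0.5111·0.0000] = 0.0000
Node u (S = 120): V_u = 1/1.04·[0.4889·88.6538 + 0.5111·6.1111] = 44.6782
Node d (S = 48): V_d = 1/1.04·[0.4889·6.1111 + 0.5111·0.0000] = 2.8727
Node 0 (S = 80): V_0 = 1/1.04·[0.4889·44.6782 + 0.5111·2.8727] = 22.4144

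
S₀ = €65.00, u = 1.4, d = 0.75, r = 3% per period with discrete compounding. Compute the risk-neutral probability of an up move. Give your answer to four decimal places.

p = 0.4308

Risk-neutral probability p = (1 + 0.03 − 0.75)/(1.4 − 0.75) = 0.2800/0.6500 = 0.4308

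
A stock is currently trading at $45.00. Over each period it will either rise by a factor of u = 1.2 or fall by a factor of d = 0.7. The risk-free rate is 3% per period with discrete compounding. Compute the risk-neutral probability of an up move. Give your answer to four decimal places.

p = 0.6600

Risk-neutral probability p = (1 + 0.03 − 0.7)/(1.2 − 0.7) = 0.3300/0.5000 = 0.6600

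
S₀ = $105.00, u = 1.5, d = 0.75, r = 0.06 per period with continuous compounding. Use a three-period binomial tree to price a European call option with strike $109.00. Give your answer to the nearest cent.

$31.99

Risk-neutral probability p = (e^0.06 − 0.75)/(1.5 − 0.75) = 0.3118/0.7500 = 0.4158
Terminal stock prices: S_uuu = 354.4, S_uud = 177.2, S_udd = 88.59, S_ddd = 44.3
Terminal payoffs (S − K): max(245.4, 0) = 245.4, max(68.19, 0) = 68.19, max(-20.41, 0) = 0, max(-64.7, 0) = 0
Node uu (S = 236.2): V_uu = e^(−0.06)·[0.4158·245.3750 + 0.5842·68.1875] = 133.5977
Node ud (S = 118.1): V_ud = e^(−0.06)·[0.4158·68.1875 + 0.5842·0.0000] = 26.7001
Node dd (S = 59.06): V_dd = e^(−0.06)·[0.4158·0.0000 + 0.5842·0.0000] = 0.0000
Node u (S = 157.5): V_u = e^(−0.06)·[0.4158·133.5977 + 0.5842·26.7001] = 67.0030
Node d (S = 78.75): V_d = e^(−0.06)·[0.4158·26.7001 + 0.5842·0.0000] = 10.4549
Node 0 (S = 105): V_0 = e^(−0.06)·[0.4158·67.0030 + 0.5842·10.4549] = 31.9885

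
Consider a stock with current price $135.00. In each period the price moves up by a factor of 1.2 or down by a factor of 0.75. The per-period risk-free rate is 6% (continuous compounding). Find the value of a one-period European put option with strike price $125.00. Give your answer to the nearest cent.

Risk-neutral probability p = (e^0.06 − 0.75)/(1.2 − 0.75) = 0.3118/0.4500 = 0.6930
Terminal stock prices: S_u = 162, S_d = 101.2
Terminal payoffs (K − S): max(-37, 0) = 0, max(23.75, 0) = 23.75
Node 0 (S = 135): V_0 = e^(−0.06)·[0.6930·0.0000 + 0.3070·23.7500] = 6.8673

$6.87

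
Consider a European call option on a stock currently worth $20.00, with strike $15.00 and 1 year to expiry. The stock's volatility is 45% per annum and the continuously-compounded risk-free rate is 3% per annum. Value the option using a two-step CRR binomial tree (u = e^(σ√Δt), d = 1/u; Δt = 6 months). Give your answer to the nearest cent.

CRR parameters: u = e^(σ√Δt) = e^(0.45·√0.5) = 1.3746, d = 1/u = 0.7275
Per-period rate: rΔt = 0.03·0.5 = 0.015, so R = e^0.015 = 1.0151
Risk-neutral probability p = (e^0.015 − 0.7275)/(1.3746 − 0.7275) = 0.2877/0.6472 = 0.4445
Terminal stock prices: S_uu = 37.79, S_ud = 20, S_dd = 10.58
Terminal payoffs (S − K): max(22.79, 0) = 22.79, max(5, 0) = 5, max(-4.416, 0) = 0
Node u (S = 27.49): V_u = e^(−0.015)·[0.4445·22.7932 + 0.5555·5.0000] = 12.7163
Node d (S = 14.55): V_d = e^(−0.015)·[0.4445·5.0000 + 0.5555·0.0000] = 2.1892
Node 0 (S = 20): V_0 = e^(−0.015)·[0.4445·12.7163 + 0.5555·2.1892] = 6.7659

$6.77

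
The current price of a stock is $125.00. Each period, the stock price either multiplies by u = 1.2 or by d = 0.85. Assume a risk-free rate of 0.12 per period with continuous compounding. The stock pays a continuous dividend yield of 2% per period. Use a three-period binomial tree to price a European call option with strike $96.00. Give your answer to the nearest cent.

Per-period risk-free factor R = e^0.12 = 1.1275; dividend-adjusted growth = e^(0.12−0.02) = 1.1052.
Risk-neutral probability p = (1.1052 − 0.85)/(1.2 − 0.85) = 0.2552/0.3500 = 0.7291
Terminal stock prices: S_uuu = 216, S_uud = 153, S_udd = 108.4, S_ddd = 76.77
Terminal payoffs (S − K): max(120, 0) = 120, max(57, 0) = 57, max(12.37, 0) = 12.37, max(-19.23, 0) = 0
Node uu (S = 180): V_uu = e^(−0.12)·[0.7291·120.0000 + 0.2709·57.0000] = 91.2914
Node ud (S = 127.5): V_ud = e^(−0.12)·[0.7291·57.0000 + 0.2709·12.3750] = 39.8310
Node dd (S = 90.31): V_dd = e^(−0.12)·[0.7291·12.3750 + 0.2709·0.0000] = 8.0019
Node u (S = 150): V_u = e^(−0.12)·[0.7291·91.2914 + 0.2709·39.8310] = 68.6021
Node d (S = 106.2): V_d = e^(−0.12)·[0.7291·39.8310 + 0.2709·8.0019] = 27.6783
Node 0 (S = 125): V_0 = e^(−0.12)·[0.7291·68.6021 + 0.2709·27.6783] = 51.0105

$51.01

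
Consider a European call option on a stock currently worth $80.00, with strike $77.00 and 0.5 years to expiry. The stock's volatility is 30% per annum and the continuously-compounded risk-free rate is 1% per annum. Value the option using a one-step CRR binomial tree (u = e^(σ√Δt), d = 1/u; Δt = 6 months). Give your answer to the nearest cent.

CRR parameters: u = e^(σ√Δt) = e^(0.3·√0.5) = 1.2363, d = 1/u = 0.8089
Per-period rate: rΔt = 0.01·0.5 = 0.005, so R = e^0.005 = 1.0050
Risk-neutral probability p = (e^0.005 − 0.8089)/(1.2363 − 0.8089) = 0.1962/0.4275 = 0.4589
Terminal stock prices: S_u = 98.9, S_d = 64.71
Terminal payoffs (S − K): max(21.9, 0) = 21.9, max(-12.29, 0) = 0
Node 0 (S = 80): V_0 = e^(−0.005)·[0.4589·21.9049 + 0.5411·0.0000] = 10.0018

$10.00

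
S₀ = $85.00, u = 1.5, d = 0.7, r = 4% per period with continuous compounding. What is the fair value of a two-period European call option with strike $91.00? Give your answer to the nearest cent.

$16.80

Risk-neutral probability p = (e^0.04 − 0.7)/(1.5 − 0.7) = 0.3408/0.8000 = 0.4260
Terminal stock prices: S_uu = 191.2, S_ud = 89.25, S_dd = 41.65
Terminal payoffs (S − K): max(100.2, 0) = 100.2, max(-1.75, 0) = 0, max(-49.35, 0) = 0
Node u (S = 127.5): V_u = e^(−0.04)·[0.4260·100.2500 + 0.5740·0.0000] = 41.0333
Node d (S = 59.5): V_d = e^(−0.04)·[0.4260·0.0000 + 0.5740·0.0000] = 0.0000
Node 0 (S = 85): V_0 = e^(−0.04)·[0.4260·41.0333 + 0.5740·0.0000] = 16.7953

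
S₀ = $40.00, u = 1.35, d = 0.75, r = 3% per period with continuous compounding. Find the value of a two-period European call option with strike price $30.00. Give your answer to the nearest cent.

$13.75

Risk-neutral probability p = (e^0.03 − 0.75)/(1.35 − 0.75) = 0.2805/0.6000 = 0.4674
Terminal stock prices: S_uu = 72.9, S_ud = 40.5, S_dd = 22.5
Terminal payoffs (S − K): max(42.9, 0) = 42.9, max(10.5, 0) = 10.5, max(-7.5, 0) = 0
Node u (S = 54): V_u = e^(−0.03)·[0.4674·42.9000 + 0.5326·10.5000] = 24.8866
Node d (S = 30): V_d = e^(−0.03)·[0.4674·10.5000 + 0.5326·0.0000] = 4.7629
Node 0 (S = 40): V_0 = e^(−0.03)·[0.4674·24.8866 + 0.5326·4.7629] = 13.7505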